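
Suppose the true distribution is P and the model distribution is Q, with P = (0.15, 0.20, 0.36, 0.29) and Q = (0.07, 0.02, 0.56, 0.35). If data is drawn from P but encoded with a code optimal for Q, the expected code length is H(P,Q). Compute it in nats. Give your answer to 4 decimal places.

H(P,Q) = −Σ p·ln q.
  −0.15·ln(0.07) = 0.39889
  −0.20·ln(0.02) = 0.78240
  −0.36·ln(0.56) = 0.20873
  −0.29·ln(0.35) = 0.30445
H(P,Q) = 1.6945 nats.

1.6945 nats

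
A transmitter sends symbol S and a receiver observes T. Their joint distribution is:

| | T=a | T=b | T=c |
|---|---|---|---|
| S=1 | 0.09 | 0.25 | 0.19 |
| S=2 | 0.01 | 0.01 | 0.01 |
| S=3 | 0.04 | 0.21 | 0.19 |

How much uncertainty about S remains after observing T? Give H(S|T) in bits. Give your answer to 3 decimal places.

Marginals: p(S) = (0.5300, 0.0300, 0.4400), p(T) = (0.1400, 0.4700, 0.3900).
H(S|T) = Σ p(T) · H(S|T=·).
  T=a: p=0.1400, H(S|T=a) = 1.1981
  T=b: p=0.4700, H(S|T=b) = 1.1219
  T=c: p=0.3900, H(S|T=c) = 1.1464
Weighted sum = 1.142 bits.

1.142 bits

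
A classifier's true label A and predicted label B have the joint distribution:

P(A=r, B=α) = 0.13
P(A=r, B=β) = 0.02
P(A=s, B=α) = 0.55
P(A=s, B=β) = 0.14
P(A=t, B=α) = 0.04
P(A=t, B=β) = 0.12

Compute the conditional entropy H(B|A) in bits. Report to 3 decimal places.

0.717 bits

Chain rule: H(B|A) = H(A,B) − H(A).
Marginals: p(A) = (0.1500, 0.6900, 0.1600), p(B) = (0.7200, 0.2800).
H(A,B) = 1.9198 bits; H(A) = 1.2029 bits.
H(B|A) = 1.9198 − 1.2029 = 0.717 bits.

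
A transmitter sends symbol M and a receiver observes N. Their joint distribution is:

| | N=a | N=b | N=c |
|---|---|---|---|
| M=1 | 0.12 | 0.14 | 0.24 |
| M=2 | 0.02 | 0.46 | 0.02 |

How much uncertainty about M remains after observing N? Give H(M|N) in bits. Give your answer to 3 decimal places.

Marginals: p(M) = (0.5000, 0.5000), p(N) = (0.1400, 0.6000, 0.2600).
H(M|N) = Σ p(N) · H(M|N=·).
  N=a: p=0.1400, H(M|N=a) = 0.5917
  N=b: p=0.6000, H(M|N=b) = 0.7838
  N=c: p=0.2600, H(M|N=c) = 0.3912
Weighted sum = 0.655 bits.

0.655 bits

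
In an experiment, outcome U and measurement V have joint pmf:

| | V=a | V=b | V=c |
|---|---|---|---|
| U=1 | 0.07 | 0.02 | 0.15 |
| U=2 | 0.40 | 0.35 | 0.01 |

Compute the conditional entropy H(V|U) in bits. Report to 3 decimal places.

Chain rule: H(V|U) = H(U,V) − H(U).
Marginals: p(U) = (0.2400, 0.7600), p(V) = (0.4700, 0.3700, 0.1600).
H(U,V) = 1.9173 bits; H(U) = 0.7950 bits.
H(V|U) = 1.9173 − 0.7950 = 1.122 bits.

1.122 bits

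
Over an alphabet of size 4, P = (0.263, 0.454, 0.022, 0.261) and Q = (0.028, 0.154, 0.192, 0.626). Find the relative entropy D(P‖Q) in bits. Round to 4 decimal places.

D(P‖Q) = Σ p·log₂(p/q).
  0.263·log₂(0.263/0.028) = 0.84990
  0.454·log₂(0.454/0.154) = 0.70813
  0.022·log₂(0.022/0.192) = -0.06876
  0.261·log₂(0.261/0.626) = -0.32941
D(P‖Q) = 1.1599 bits.

1.1599 bits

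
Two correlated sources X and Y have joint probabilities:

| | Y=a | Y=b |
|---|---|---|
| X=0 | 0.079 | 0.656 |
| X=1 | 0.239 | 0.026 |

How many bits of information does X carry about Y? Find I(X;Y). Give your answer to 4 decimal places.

0.4177 bits

Marginals: p(X) = (0.7350, 0.2650), p(Y) = (0.3180, 0.6820).
I(X;Y) = H(X) + H(Y) − H(X,Y).
H(X) = 0.8342, H(Y) = 0.9022, H(X,Y) = 1.3187.
I(X;Y) = 0.8342 + 0.9022 − 1.3187 = 0.4177 bits.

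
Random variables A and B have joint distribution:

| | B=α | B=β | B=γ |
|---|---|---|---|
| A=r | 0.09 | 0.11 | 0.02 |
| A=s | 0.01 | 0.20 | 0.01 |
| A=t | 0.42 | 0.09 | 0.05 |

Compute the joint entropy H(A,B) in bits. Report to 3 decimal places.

H(A,B) = −Σ p(x,y)·log₂ p(x,y) over all 9 cells.
  cell (r,α): −0.09·log₂0.09 = 0.3127
  cell (r,β): −0.11·log₂0.11 = 0.3503
  cell (r,γ): −0.02·log₂0.02 = 0.1129
  cell (s,α): −0.01·log₂0.01 = 0.0664
  cell (s,β): −0.20·log₂0.20 = 0.4644
  cell (s,γ): −0.01·log₂0.01 = 0.0664
  cell (t,α): −0.42·log₂0.42 = 0.5256
  cell (t,β): −0.09·log₂0.09 = 0.3127
  cell (t,γ): −0.05·log₂0.05 = 0.2161
Sum = 2.427 bits.

2.427 bits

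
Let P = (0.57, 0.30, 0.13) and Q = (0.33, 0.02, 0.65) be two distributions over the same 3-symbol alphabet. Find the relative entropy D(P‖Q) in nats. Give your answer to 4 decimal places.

D(P‖Q) = Σ p·ln(p/q).
  0.57·ln(0.57/0.33) = 0.31153
  0.30·ln(0.30/0.02) = 0.81242
  0.13·ln(0.13/0.65) = -0.20923
D(P‖Q) = 0.9147 nats.

0.9147 nats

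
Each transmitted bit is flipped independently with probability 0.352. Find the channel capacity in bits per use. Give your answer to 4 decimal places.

0.0642 bits

Binary symmetric channel: C = 1 − h₂(ε) where h₂ is the binary entropy function.
h₂(0.352) = −0.352·log₂0.352 − 0.648·log₂0.648 = 0.9358.
C = 1 − 0.9358 = 0.0642 bits per channel use.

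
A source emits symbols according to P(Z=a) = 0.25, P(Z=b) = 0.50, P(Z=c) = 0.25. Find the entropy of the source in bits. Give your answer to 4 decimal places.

H(Z) = −Σ p·log₂ p.
  −(0.25)·log₂(0.25) = 0.50000
  −(0.50)·log₂(0.50) = 0.50000
  −(0.25)·log₂(0.25) = 0.50000
Sum: 0.50000 + 0.50000 + 0.50000 = 1.5000 bits.

1.5000 bits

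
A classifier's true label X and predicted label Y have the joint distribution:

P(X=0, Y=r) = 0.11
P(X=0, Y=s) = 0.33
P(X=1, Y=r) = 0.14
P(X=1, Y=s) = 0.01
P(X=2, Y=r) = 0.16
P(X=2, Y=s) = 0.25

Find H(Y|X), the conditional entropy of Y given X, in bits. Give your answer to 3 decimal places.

Marginals: p(X) = (0.4400, 0.1500, 0.4100), p(Y) = (0.4100, 0.5900).
H(Y|X) = Σ p(X) · H(Y|X=·).
  X=0: p=0.4400, H(Y|X=0) = 0.8113
  X=1: p=0.1500, H(Y|X=1) = 0.3534
  X=2: p=0.4100, H(Y|X=2) = 0.9650
Weighted sum = 0.806 bits.

0.806 bits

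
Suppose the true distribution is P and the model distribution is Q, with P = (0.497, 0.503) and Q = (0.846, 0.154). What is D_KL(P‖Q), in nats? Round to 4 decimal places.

0.3310 nats

D(P‖Q) = Σ p·ln(p/q).
  0.497·ln(0.497/0.846) = -0.26437
  0.503·ln(0.503/0.154) = 0.59537
D(P‖Q) = 0.3310 nats.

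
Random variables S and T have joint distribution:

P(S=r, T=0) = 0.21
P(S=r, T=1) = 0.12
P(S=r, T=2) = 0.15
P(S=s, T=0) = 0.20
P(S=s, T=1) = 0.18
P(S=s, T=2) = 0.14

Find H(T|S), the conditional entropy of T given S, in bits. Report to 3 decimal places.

1.558 bits

Marginals: p(S) = (0.4800, 0.5200), p(T) = (0.4100, 0.3000, 0.2900).
H(T|S) = Σ p(S) · H(T|S=·).
  S=r: p=0.4800, H(T|S=r) = 1.5462
  S=s: p=0.5200, H(T|S=s) = 1.5697
Weighted sum = 1.558 bits.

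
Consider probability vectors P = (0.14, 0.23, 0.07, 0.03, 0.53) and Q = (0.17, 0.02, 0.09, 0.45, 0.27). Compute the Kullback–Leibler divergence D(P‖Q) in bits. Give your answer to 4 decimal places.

1.1443 bits

D(P‖Q) = Σ p·log₂(p/q).
  0.14·log₂(0.14/0.17) = -0.03922
  0.23·log₂(0.23/0.02) = 0.81042
  0.07·log₂(0.07/0.09) = -0.02538
  0.03·log₂(0.03/0.45) = -0.11721
  0.53·log₂(0.53/0.27) = 0.51571
D(P‖Q) = 1.1443 bits.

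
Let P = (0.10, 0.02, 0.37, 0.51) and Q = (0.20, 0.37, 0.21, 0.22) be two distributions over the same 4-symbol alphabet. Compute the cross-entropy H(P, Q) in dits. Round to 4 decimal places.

H(P,Q) = −Σ p·log₁₀ q.
  −0.10·log₁₀(0.20) = 0.06990
  −0.02·log₁₀(0.37) = 0.00864
  −0.37·log₁₀(0.21) = 0.25078
  −0.51·log₁₀(0.22) = 0.33536
H(P,Q) = 0.6647 dits.

0.6647 dits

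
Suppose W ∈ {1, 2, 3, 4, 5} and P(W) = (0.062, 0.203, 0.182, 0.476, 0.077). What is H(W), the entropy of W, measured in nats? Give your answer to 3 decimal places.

1.357 nats

H(W) = −Σ p·ln p.
  −(0.062)·ln(0.062) = 0.1724
  −(0.203)·ln(0.203) = 0.3237
  −(0.182)·ln(0.182) = 0.3101
  −(0.476)·ln(0.476) = 0.3534
  −(0.077)·ln(0.077) = 0.1974
Sum: 0.1724 + 0.3237 + 0.3101 + 0.3534 + 0.1974 = 1.357 nats.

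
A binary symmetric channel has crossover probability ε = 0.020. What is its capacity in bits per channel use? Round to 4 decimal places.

0.8586 bits

Binary symmetric channel: C = 1 − h₂(ε) where h₂ is the binary entropy function.
h₂(0.020) = −0.020·log₂0.020 − 0.980·log₂0.980 = 0.1414.
C = 1 − 0.1414 = 0.8586 bits per channel use.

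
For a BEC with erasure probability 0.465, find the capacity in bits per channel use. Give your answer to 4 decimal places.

0.5350 bits

Binary erasure channel: capacity C = 1 − ε.
C = 1 − 0.465 = 0.5350 bits per channel use.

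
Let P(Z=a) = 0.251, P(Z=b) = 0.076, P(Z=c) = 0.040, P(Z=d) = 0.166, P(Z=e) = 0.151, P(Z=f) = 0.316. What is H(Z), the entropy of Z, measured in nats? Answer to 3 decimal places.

H(Z) = −Σ p·ln p.
  −(0.251)·ln(0.251) = 0.3470
  −(0.076)·ln(0.076) = 0.1959
  −(0.040)·ln(0.040) = 0.1288
  −(0.166)·ln(0.166) = 0.2981
  −(0.151)·ln(0.151) = 0.2855
  −(0.316)·ln(0.316) = 0.3640
Sum: 0.3470 + 0.1959 + 0.1288 + 0.2981 + 0.2855 + 0.3640 = 1.619 nats.

1.619 nats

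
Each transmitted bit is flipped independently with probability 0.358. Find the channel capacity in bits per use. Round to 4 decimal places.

0.0590 bits

Binary symmetric channel: C = 1 − h₂(ε) where h₂ is the binary entropy function.
h₂(0.358) = −0.358·log₂0.358 − 0.642·log₂0.642 = 0.9410.
C = 1 − 0.9410 = 0.0590 bits per channel use.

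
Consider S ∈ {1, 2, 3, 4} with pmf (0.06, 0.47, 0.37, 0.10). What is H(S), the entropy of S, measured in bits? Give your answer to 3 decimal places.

H(S) = −Σ p·log₂ p.
  −(0.06)·log₂(0.06) = 0.2435
  −(0.47)·log₂(0.47) = 0.5120
  −(0.37)·log₂(0.37) = 0.5307
  −(0.10)·log₂(0.10) = 0.3322
Sum: 0.2435 + 0.5120 + 0.5307 + 0.3322 = 1.618 bits.

1.618 bits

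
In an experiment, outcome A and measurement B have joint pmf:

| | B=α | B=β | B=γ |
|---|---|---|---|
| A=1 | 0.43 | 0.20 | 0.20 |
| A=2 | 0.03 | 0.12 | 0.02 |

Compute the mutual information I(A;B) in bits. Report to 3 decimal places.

0.096 bits

Marginals: p(A) = (0.8300, 0.1700), p(B) = (0.4600, 0.3200, 0.2200).
I(A;B) = Σ p(x,y)·log₂[p(x,y)/(p(x)p(y))].
  (1,α): 0.43·log₂(1.1262) = 0.0738
  (1,β): 0.20·log₂(0.7530) = -0.0819
  (1,γ): 0.20·log₂(1.0953) = 0.0263
  (2,α): 0.03·log₂(0.3836) = -0.0415
  (2,β): 0.12·log₂(2.2059) = 0.1370
  (2,γ): 0.02·log₂(0.5348) = -0.0181
Sum = 0.096 bits.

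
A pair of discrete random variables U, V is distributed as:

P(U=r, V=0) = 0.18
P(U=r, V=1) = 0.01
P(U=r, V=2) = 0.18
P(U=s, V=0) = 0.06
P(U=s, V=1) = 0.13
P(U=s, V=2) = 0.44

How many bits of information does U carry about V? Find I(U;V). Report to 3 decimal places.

Marginals: p(U) = (0.3700, 0.6300), p(V) = (0.2400, 0.1400, 0.6200).
I(U;V) = Σ p(x,y)·log₂[p(x,y)/(p(x)p(y))].
  (r,0): 0.18·log₂(2.0270) = 0.1835
  (r,1): 0.01·log₂(0.1931) = -0.0237
  (r,2): 0.18·log₂(0.7847) = -0.0630
  (s,0): 0.06·log₂(0.3968) = -0.0800
  (s,1): 0.13·log₂(1.4739) = 0.0728
  (s,2): 0.44·log₂(1.1265) = 0.0756
Sum = 0.165 bits.

0.165 bits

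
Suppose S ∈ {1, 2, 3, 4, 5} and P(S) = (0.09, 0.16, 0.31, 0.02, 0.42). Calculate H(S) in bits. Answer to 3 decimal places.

H(S) = −Σ p·log₂ p.
  −(0.09)·log₂(0.09) = 0.3127
  −(0.16)·log₂(0.16) = 0.4230
  −(0.31)·log₂(0.31) = 0.5238
  −(0.02)·log₂(0.02) = 0.1129
  −(0.42)·log₂(0.42) = 0.5256
Sum: 0.3127 + 0.4230 + 0.5238 + 0.1129 + 0.5256 = 1.898 bits.

1.898 bits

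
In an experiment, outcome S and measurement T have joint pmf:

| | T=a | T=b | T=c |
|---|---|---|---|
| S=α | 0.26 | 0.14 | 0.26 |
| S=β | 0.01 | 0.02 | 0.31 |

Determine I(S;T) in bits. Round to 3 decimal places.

Marginals: p(S) = (0.6600, 0.3400), p(T) = (0.2700, 0.1600, 0.5700).
I(S;T) = Σ p(x,y)·log₂[p(x,y)/(p(x)p(y))].
  (α,a): 0.26·log₂(1.4590) = 0.1417
  (α,b): 0.14·log₂(1.3258) = 0.0570
  (α,c): 0.26·log₂(0.6911) = -0.1386
  (β,a): 0.01·log₂(0.1089) = -0.0320
  (β,b): 0.02·log₂(0.3676) = -0.0289
  (β,c): 0.31·log₂(1.5996) = 0.2101
Sum = 0.209 bits.

0.209 bits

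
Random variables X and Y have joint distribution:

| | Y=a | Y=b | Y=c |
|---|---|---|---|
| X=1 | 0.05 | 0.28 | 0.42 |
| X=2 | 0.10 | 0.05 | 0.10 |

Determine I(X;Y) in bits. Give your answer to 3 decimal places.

Marginals: p(X) = (0.7500, 0.2500), p(Y) = (0.1500, 0.3300, 0.5200).
I(X;Y) = Σ p(x,y)·log₂[p(x,y)/(p(x)p(y))].
  (1,a): 0.05·log₂(0.4444) = -0.0585
  (1,b): 0.28·log₂(1.1313) = 0.0498
  (1,c): 0.42·log₂(1.0769) = 0.0449
  (2,a): 0.10·log₂(2.6667) = 0.1415
  (2,b): 0.05·log₂(0.6061) = -0.0361
  (2,c): 0.10·log₂(0.7692) = -0.0379
Sum = 0.104 bits.

0.104 bits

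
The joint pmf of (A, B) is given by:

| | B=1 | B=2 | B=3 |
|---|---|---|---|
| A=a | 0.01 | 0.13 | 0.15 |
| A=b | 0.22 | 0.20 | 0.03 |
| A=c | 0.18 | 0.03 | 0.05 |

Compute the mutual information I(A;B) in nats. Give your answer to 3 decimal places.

0.220 nats

Marginals: p(A) = (0.2900, 0.4500, 0.2600), p(B) = (0.4100, 0.3600, 0.2300).
I(A;B) = Σ p(x,y)·ln[p(x,y)/(p(x)p(y))].
  (a,1): 0.01·ln(0.0841) = -0.0248
  (a,2): 0.13·ln(1.2452) = 0.0285
  (a,3): 0.15·ln(2.2489) = 0.1216
  (b,1): 0.22·ln(1.1924) = 0.0387
  (b,2): 0.20·ln(1.2346) = 0.0421
  (b,3): 0.03·ln(0.2899) = -0.0372
  (c,1): 0.18·ln(1.6886) = 0.0943
  (c,2): 0.03·ln(0.3205) = -0.0341
  (c,3): 0.05·ln(0.8361) = -0.0089
Sum = 0.220 nats.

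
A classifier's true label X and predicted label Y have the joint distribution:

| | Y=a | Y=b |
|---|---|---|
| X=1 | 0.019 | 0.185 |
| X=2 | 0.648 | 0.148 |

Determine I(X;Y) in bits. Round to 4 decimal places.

0.2753 bits

Marginals: p(X) = (0.2040, 0.7960), p(Y) = (0.6670, 0.3330).
I(X;Y) = Σ p(x,y)·log₂[p(x,y)/(p(x)p(y))].
  (1,a): 0.019·log₂(0.1396) = -0.05396
  (1,b): 0.185·log₂(2.7233) = 0.26739
  (2,a): 0.648·log₂(1.2205) = 0.18628
  (2,b): 0.148·log₂(0.5583) = -0.12443
Sum = 0.2753 bits.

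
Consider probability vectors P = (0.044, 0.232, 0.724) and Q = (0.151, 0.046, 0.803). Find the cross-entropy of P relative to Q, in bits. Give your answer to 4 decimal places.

H(P,Q) = −Σ p·log₂ q.
  −0.044·log₂(0.151) = 0.12000
  −0.232·log₂(0.046) = 1.03060
  −0.724·log₂(0.803) = 0.22917
H(P,Q) = 1.3798 bits.

1.3798 bits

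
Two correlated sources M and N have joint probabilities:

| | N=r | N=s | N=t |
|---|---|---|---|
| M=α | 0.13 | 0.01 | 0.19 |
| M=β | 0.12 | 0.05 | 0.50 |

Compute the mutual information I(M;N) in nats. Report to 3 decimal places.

Marginals: p(M) = (0.3300, 0.6700), p(N) = (0.2500, 0.0600, 0.6900).
I(M;N) = H(M) + H(N) − H(M,N).
H(M) = 0.6342, H(N) = 0.7714, H(M,N) = 1.3776.
I(M;N) = 0.6342 + 0.7714 − 1.3776 = 0.028 nats.

0.028 nats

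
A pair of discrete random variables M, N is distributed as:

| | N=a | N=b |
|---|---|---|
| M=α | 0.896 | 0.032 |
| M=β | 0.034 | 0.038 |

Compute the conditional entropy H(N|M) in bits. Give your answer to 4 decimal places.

0.2727 bits

Marginals: p(M) = (0.9280, 0.0720), p(N) = (0.9300, 0.0700).
H(N|M) = Σ p(M) · H(N|M=·).
  M=α: p=0.9280, H(N|M=α) = 0.2164
  M=β: p=0.0720, H(N|M=β) = 0.9978
Weighted sum = 0.2727 bits.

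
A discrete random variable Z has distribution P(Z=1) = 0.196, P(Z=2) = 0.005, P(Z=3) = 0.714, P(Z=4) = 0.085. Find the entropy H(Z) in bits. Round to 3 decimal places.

H(Z) = −Σ p·log₂ p.
  −(0.196)·log₂(0.196) = 0.4608
  −(0.005)·log₂(0.005) = 0.0382
  −(0.714)·log₂(0.714) = 0.3470
  −(0.085)·log₂(0.085) = 0.3023
Sum: 0.4608 + 0.0382 + 0.3470 + 0.3023 = 1.148 bits.

1.148 bits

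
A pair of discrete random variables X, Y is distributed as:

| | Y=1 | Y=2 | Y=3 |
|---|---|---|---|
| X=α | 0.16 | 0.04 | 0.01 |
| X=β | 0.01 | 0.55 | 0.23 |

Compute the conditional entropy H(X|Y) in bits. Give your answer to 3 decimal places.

Marginals: p(X) = (0.2100, 0.7900), p(Y) = (0.1700, 0.5900, 0.2400).
H(X|Y) = Σ p(Y) · H(X|Y=·).
  Y=1: p=0.1700, H(X|Y=1) = 0.3228
  Y=2: p=0.5900, H(X|Y=2) = 0.3576
  Y=3: p=0.2400, H(X|Y=3) = 0.2499
Weighted sum = 0.326 bits.

0.326 bits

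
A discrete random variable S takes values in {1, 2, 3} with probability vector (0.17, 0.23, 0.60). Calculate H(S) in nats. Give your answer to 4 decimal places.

H(S) = −Σ p·ln p.
  −(0.17)·ln(0.17) = 0.30123
  −(0.23)·ln(0.23) = 0.33803
  −(0.60)·ln(0.60) = 0.30650
Sum: 0.30123 + 0.33803 + 0.30650 = 0.9458 nats.

0.9458 nats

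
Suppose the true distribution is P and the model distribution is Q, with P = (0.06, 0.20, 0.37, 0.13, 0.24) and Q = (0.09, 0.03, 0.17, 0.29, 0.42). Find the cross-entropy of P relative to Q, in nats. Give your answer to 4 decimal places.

H(P,Q) = −Σ p·ln q.
  −0.06·ln(0.09) = 0.14448
  −0.20·ln(0.03) = 0.70131
  −0.37·ln(0.17) = 0.65562
  −0.13·ln(0.29) = 0.16092
  −0.24·ln(0.42) = 0.20820
H(P,Q) = 1.8705 nats.

1.8705 nats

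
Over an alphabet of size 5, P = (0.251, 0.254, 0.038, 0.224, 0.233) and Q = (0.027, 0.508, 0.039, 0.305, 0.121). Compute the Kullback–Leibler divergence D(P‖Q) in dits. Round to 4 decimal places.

0.2024 dits

D(P‖Q) = Σ p·log₁₀(p/q).
  0.251·log₁₀(0.251/0.027) = 0.24305
  0.254·log₁₀(0.254/0.508) = -0.07646
  0.038·log₁₀(0.038/0.039) = -0.00043
  0.224·log₁₀(0.224/0.305) = -0.03003
  0.233·log₁₀(0.233/0.121) = 0.06630
D(P‖Q) = 0.2024 dits.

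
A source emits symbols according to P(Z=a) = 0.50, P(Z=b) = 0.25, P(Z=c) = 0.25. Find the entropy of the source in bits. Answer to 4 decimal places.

H(Z) = −Σ p·log₂ p.
  −(0.50)·log₂(0.50) = 0.50000
  −(0.25)·log₂(0.25) = 0.50000
  −(0.25)·log₂(0.25) = 0.50000
Sum: 0.50000 + 0.50000 + 0.50000 = 1.5000 bits.

1.5000 bits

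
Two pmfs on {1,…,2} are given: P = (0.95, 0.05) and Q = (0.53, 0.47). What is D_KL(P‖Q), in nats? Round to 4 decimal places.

0.4424 nats

D(P‖Q) = Σ p·ln(p/q).
  0.95·ln(0.95/0.53) = 0.55441
  0.05·ln(0.05/0.47) = -0.11204
D(P‖Q) = 0.4424 nats.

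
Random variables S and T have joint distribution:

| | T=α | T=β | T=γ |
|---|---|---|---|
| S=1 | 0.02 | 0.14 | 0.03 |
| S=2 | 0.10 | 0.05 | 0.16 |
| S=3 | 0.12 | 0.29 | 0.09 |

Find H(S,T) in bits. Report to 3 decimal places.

H(S,T) = −Σ p(x,y)·log₂ p(x,y) over all 9 cells.
  cell (1,α): −0.02·log₂0.02 = 0.1129
  cell (1,β): −0.14·log₂0.14 = 0.3971
  cell (1,γ): −0.03·log₂0.03 = 0.1518
  cell (2,α): −0.10·log₂0.10 = 0.3322
  cell (2,β): −0.05·log₂0.05 = 0.2161
  cell (2,γ): −0.16·log₂0.16 = 0.4230
  cell (3,α): −0.12·log₂0.12 = 0.3671
  cell (3,β): −0.29·log₂0.29 = 0.5179
  cell (3,γ): −0.09·log₂0.09 = 0.3127
Sum = 2.831 bits.

2.831 bits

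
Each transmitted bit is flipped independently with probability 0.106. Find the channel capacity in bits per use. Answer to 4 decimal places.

Binary symmetric channel: C = 1 − h₂(ε) where h₂ is the binary entropy function.
h₂(0.106) = −0.106·log₂0.106 − 0.894·log₂0.894 = 0.4877.
C = 1 − 0.4877 = 0.5123 bits per channel use.

0.5123 bits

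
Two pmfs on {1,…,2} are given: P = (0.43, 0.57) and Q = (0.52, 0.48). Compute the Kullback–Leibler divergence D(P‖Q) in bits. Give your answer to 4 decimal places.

0.0234 bits

D(P‖Q) = Σ p·log₂(p/q).
  0.43·log₂(0.43/0.52) = -0.11790
  0.57·log₂(0.57/0.48) = 0.14132
D(P‖Q) = 0.0234 bits.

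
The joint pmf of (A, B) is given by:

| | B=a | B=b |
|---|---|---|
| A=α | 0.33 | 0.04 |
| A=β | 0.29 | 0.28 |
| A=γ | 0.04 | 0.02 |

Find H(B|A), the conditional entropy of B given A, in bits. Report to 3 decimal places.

Chain rule: H(B|A) = H(A,B) − H(A).
Marginals: p(A) = (0.3700, 0.5700, 0.0600), p(B) = (0.6600, 0.3400).
H(A,B) = 2.0443 bits; H(A) = 1.2365 bits.
H(B|A) = 2.0443 − 1.2365 = 0.808 bits.

0.808 bits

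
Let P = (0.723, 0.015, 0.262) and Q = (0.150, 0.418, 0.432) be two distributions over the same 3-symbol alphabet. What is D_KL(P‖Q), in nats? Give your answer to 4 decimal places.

D(P‖Q) = Σ p·ln(p/q).
  0.723·ln(0.723/0.150) = 1.13712
  0.015·ln(0.015/0.418) = -0.04991
  0.262·ln(0.262/0.432) = -0.13102
D(P‖Q) = 0.9562 nats.

0.9562 nats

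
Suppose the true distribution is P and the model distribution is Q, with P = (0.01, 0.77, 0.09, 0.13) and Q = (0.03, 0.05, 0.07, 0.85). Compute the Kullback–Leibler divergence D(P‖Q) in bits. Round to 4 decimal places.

D(P‖Q) = Σ p·log₂(p/q).
  0.01·log₂(0.01/0.03) = -0.01585
  0.77·log₂(0.77/0.05) = 3.03754
  0.09·log₂(0.09/0.07) = 0.03263
  0.13·log₂(0.13/0.85) = -0.35216
D(P‖Q) = 2.7022 bits.

2.7022 bits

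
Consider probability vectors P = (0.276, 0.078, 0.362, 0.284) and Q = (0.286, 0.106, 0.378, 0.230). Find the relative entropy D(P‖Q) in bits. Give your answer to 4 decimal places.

D(P‖Q) = Σ p·log₂(p/q).
  0.276·log₂(0.276/0.286) = -0.01417
  0.078·log₂(0.078/0.106) = -0.03452
  0.362·log₂(0.362/0.378) = -0.02259
  0.284·log₂(0.284/0.230) = 0.08641
D(P‖Q) = 0.0151 bits.

0.0151 bits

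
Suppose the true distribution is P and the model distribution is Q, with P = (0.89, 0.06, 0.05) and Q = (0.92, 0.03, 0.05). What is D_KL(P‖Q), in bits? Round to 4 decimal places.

D(P‖Q) = Σ p·log₂(p/q).
  0.89·log₂(0.89/0.92) = -0.04257
  0.06·log₂(0.06/0.03) = 0.06000
  0.05·log₂(0.05/0.05) = 0.00000
D(P‖Q) = 0.0174 bits.

0.0174 bits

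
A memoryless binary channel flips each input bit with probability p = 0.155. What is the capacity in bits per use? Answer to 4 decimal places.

0.3778 bits

Binary symmetric channel: C = 1 − h₂(ε) where h₂ is the binary entropy function.
h₂(0.155) = −0.155·log₂0.155 − 0.845·log₂0.845 = 0.6222.
C = 1 − 0.6222 = 0.3778 bits per channel use.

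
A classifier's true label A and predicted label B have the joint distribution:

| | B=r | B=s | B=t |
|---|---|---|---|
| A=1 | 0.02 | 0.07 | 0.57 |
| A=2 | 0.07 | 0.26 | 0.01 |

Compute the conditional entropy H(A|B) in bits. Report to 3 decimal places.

Marginals: p(A) = (0.6600, 0.3400), p(B) = (0.0900, 0.3300, 0.5800).
H(A|B) = Σ p(B) · H(A|B=·).
  B=r: p=0.0900, H(A|B=r) = 0.7642
  B=s: p=0.3300, H(A|B=s) = 0.7455
  B=t: p=0.5800, H(A|B=t) = 0.1257
Weighted sum = 0.388 bits.

0.388 bits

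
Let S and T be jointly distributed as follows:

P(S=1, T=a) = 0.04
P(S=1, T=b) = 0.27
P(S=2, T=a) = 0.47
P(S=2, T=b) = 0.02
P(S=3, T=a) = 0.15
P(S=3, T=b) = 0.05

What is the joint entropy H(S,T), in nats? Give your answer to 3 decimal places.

H(S,T) = −Σ p(x,y)·ln p(x,y) over all 6 cells.
  cell (1,a): −0.04·ln0.04 = 0.1288
  cell (1,b): −0.27·ln0.27 = 0.3535
  cell (2,a): −0.47·ln0.47 = 0.3549
  cell (2,b): −0.02·ln0.02 = 0.0782
  cell (3,a): −0.15·ln0.15 = 0.2846
  cell (3,b): −0.05·ln0.05 = 0.1498
Sum = 1.350 nats.

1.350 nats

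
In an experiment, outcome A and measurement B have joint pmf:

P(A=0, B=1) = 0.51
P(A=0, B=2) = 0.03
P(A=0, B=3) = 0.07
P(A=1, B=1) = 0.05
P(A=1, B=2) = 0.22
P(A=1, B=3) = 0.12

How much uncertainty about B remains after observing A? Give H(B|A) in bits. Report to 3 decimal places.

1.015 bits

Marginals: p(A) = (0.6100, 0.3900), p(B) = (0.5600, 0.2500, 0.1900).
H(B|A) = Σ p(A) · H(B|A=·).
  A=0: p=0.6100, H(B|A=0) = 0.7881
  A=1: p=0.3900, H(B|A=1) = 1.3691
Weighted sum = 1.015 bits.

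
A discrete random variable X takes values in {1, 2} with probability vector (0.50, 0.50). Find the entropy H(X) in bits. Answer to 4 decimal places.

1.0000 bits

H(X) = −Σ p·log₂ p.
  −(0.50)·log₂(0.50) = 0.50000
  −(0.50)·log₂(0.50) = 0.50000
Sum: 0.50000 + 0.50000 = 1.0000 bits.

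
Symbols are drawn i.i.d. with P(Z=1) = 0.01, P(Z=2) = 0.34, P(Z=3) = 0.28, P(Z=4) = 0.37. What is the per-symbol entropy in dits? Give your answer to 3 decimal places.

0.494 dits

H(Z) = −Σ p·log₁₀ p.
  −(0.01)·log₁₀(0.01) = 0.0200
  −(0.34)·log₁₀(0.34) = 0.1593
  −(0.28)·log₁₀(0.28) = 0.1548
  −(0.37)·log₁₀(0.37) = 0.1598
Sum: 0.0200 + 0.1593 + 0.1548 + 0.1598 = 0.494 dits.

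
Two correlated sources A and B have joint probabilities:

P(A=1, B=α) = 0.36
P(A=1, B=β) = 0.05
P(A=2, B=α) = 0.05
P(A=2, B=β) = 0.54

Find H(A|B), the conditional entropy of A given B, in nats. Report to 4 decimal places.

Chain rule: H(A|B) = H(A,B) − H(B).
Marginals: p(A) = (0.4100, 0.5900), p(B) = (0.4100, 0.5900).
H(A,B) = 1.0001 nats; H(B) = 0.6769 nats.
H(A|B) = 1.0001 − 0.6769 = 0.3232 nats.

0.3232 nats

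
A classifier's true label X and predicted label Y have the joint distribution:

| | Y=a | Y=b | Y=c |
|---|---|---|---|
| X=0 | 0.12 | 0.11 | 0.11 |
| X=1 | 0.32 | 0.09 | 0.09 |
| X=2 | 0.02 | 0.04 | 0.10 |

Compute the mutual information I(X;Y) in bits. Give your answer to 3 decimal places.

Marginals: p(X) = (0.3400, 0.5000, 0.1600), p(Y) = (0.4600, 0.2400, 0.3000).
I(X;Y) = H(X) + H(Y) − H(X,Y).
H(X) = 1.4522, H(Y) = 1.5306, H(X,Y) = 2.8498.
I(X;Y) = 1.4522 + 1.5306 − 2.8498 = 0.133 bits.

0.133 bits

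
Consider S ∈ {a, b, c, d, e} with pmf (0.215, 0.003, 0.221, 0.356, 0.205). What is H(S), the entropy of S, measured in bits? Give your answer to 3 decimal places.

H(S) = −Σ p·log₂ p.
  −(0.215)·log₂(0.215) = 0.4768
  −(0.003)·log₂(0.003) = 0.0251
  −(0.221)·log₂(0.221) = 0.4813
  −(0.356)·log₂(0.356) = 0.5305
  −(0.205)·log₂(0.205) = 0.4687
Sum: 0.4768 + 0.0251 + 0.4813 + 0.5305 + 0.4687 = 1.982 bits.

1.982 bits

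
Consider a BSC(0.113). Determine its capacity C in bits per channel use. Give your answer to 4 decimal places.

0.4911 bits

Binary symmetric channel: C = 1 − h₂(ε) where h₂ is the binary entropy function.
h₂(0.113) = −0.113·log₂0.113 − 0.887·log₂0.887 = 0.5089.
C = 1 − 0.5089 = 0.4911 bits per channel use.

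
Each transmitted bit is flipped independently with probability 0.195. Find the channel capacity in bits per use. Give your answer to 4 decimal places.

0.2882 bits

Binary symmetric channel: C = 1 − h₂(ε) where h₂ is the binary entropy function.
h₂(0.195) = −0.195·log₂0.195 − 0.805·log₂0.805 = 0.7118.
C = 1 − 0.7118 = 0.2882 bits per channel use.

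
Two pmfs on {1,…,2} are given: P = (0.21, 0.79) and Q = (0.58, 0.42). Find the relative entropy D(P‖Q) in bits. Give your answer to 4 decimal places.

0.4123 bits

D(P‖Q) = Σ p·log₂(p/q).
  0.21·log₂(0.21/0.58) = -0.30779
  0.79·log₂(0.79/0.42) = 0.72006
D(P‖Q) = 0.4123 bits.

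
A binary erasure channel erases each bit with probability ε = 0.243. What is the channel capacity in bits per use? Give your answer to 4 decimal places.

0.7570 bits

Binary erasure channel: capacity C = 1 − ε.
C = 1 − 0.243 = 0.7570 bits per channel use.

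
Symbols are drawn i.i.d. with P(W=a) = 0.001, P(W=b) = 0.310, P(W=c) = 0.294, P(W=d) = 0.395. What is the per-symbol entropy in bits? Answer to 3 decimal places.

H(W) = −Σ p·log₂ p.
  −(0.001)·log₂(0.001) = 0.0100
  −(0.310)·log₂(0.310) = 0.5238
  −(0.294)·log₂(0.294) = 0.5192
  −(0.395)·log₂(0.395) = 0.5293
Sum: 0.0100 + 0.5238 + 0.5192 + 0.5293 = 1.582 bits.

1.582 bits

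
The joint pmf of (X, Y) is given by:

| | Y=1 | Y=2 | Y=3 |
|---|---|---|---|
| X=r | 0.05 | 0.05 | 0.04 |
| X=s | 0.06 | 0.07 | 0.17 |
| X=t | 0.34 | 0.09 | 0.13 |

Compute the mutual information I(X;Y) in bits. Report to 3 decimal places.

0.118 bits

Marginals: p(X) = (0.1400, 0.3000, 0.5600), p(Y) = (0.4500, 0.2100, 0.3400).
I(X;Y) = Σ p(x,y)·log₂[p(x,y)/(p(x)p(y))].
  (r,1): 0.05·log₂(0.7937) = -0.0167
  (r,2): 0.05·log₂(1.7007) = 0.0383
  (r,3): 0.04·log₂(0.8403) = -0.0100
  (s,1): 0.06·log₂(0.4444) = -0.0702
  (s,2): 0.07·log₂(1.1111) = 0.0106
  (s,3): 0.17·log₂(1.6667) = 0.1253
  (t,1): 0.34·log₂(1.3492) = 0.1469
  (t,2): 0.09·log₂(0.7653) = -0.0347
  (t,3): 0.13·log₂(0.6828) = -0.0716
Sum = 0.118 bits.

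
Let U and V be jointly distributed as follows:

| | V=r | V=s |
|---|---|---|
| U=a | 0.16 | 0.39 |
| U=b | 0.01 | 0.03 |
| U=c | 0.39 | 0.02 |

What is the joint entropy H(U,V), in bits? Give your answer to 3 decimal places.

1.814 bits

H(U,V) = −Σ p(x,y)·log₂ p(x,y) over all 6 cells.
  cell (a,r): −0.16·log₂0.16 = 0.4230
  cell (a,s): −0.39·log₂0.39 = 0.5298
  cell (b,r): −0.01·log₂0.01 = 0.0664
  cell (b,s): −0.03·log₂0.03 = 0.1518
  cell (c,r): −0.39·log₂0.39 = 0.5298
  cell (c,s): −0.02·log₂0.02 = 0.1129
Sum = 1.814 bits.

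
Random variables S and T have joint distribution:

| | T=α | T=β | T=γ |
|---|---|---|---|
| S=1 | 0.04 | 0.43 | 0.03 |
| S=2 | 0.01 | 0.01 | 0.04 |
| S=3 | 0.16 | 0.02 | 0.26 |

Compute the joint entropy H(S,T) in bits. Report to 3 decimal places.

H(S,T) = −Σ p(x,y)·log₂ p(x,y) over all 9 cells.
  cell (1,α): −0.04·log₂0.04 = 0.1858
  cell (1,β): −0.43·log₂0.43 = 0.5236
  cell (1,γ): −0.03·log₂0.03 = 0.1518
  cell (2,α): −0.01·log₂0.01 = 0.0664
  cell (2,β): −0.01·log₂0.01 = 0.0664
  cell (2,γ): −0.04·log₂0.04 = 0.1858
  cell (3,α): −0.16·log₂0.16 = 0.4230
  cell (3,β): −0.02·log₂0.02 = 0.1129
  cell (3,γ): −0.26·log₂0.26 = 0.5053
Sum = 2.221 bits.

2.221 bits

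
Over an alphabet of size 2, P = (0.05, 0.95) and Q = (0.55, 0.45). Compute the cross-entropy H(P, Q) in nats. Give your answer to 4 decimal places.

H(P,Q) = −Σ p·ln q.
  −0.05·ln(0.55) = 0.02989
  −0.95·ln(0.45) = 0.75858
H(P,Q) = 0.7885 nats.

0.7885 nats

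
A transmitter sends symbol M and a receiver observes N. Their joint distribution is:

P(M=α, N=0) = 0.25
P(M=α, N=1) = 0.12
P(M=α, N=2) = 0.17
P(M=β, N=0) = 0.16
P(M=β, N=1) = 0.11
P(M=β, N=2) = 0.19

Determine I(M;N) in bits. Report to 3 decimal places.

0.011 bits

Marginals: p(M) = (0.5400, 0.4600), p(N) = (0.4100, 0.2300, 0.3600).
I(M;N) = Σ p(x,y)·log₂[p(x,y)/(p(x)p(y))].
  (α,0): 0.25·log₂(1.1292) = 0.0438
  (α,1): 0.12·log₂(0.9662) = -0.0060
  (α,2): 0.17·log₂(0.8745) = -0.0329
  (β,0): 0.16·log₂(0.8484) = -0.0380
  (β,1): 0.11·log₂(1.0397) = 0.0062
  (β,2): 0.19·log₂(1.1473) = 0.0377
Sum = 0.011 bits.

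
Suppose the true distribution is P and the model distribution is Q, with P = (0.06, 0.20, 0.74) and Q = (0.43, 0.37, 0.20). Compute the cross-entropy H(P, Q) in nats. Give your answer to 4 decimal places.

H(P,Q) = −Σ p·ln q.
  −0.06·ln(0.43) = 0.05064
  −0.20·ln(0.37) = 0.19885
  −0.74·ln(0.20) = 1.19098
H(P,Q) = 1.4405 nats.

1.4405 nats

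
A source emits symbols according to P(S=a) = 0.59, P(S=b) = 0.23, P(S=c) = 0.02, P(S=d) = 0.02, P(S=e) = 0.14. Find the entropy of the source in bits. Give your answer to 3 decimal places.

1.560 bits

H(S) = −Σ p·log₂ p.
  −(0.59)·log₂(0.59) = 0.4491
  −(0.23)·log₂(0.23) = 0.4877
  −(0.02)·log₂(0.02) = 0.1129
  −(0.02)·log₂(0.02) = 0.1129
  −(0.14)·log₂(0.14) = 0.3971
Sum: 0.4491 + 0.4877 + 0.1129 + 0.1129 + 0.3971 = 1.560 bits.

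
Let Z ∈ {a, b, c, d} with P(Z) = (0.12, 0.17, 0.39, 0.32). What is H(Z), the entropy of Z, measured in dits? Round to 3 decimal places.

0.559 dits

H(Z) = −Σ p·log₁₀ p.
  −(0.12)·log₁₀(0.12) = 0.1105
  −(0.17)·log₁₀(0.17) = 0.1308
  −(0.39)·log₁₀(0.39) = 0.1595
  −(0.32)·log₁₀(0.32) = 0.1584
Sum: 0.1105 + 0.1308 + 0.1595 + 0.1584 = 0.559 dits.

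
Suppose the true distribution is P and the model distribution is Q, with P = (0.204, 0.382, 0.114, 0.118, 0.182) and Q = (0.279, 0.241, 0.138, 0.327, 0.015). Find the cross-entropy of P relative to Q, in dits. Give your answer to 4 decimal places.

H(P,Q) = −Σ p·log₁₀ q.
  −0.204·log₁₀(0.279) = 0.11310
  −0.382·log₁₀(0.241) = 0.23607
  −0.114·log₁₀(0.138) = 0.09805
  −0.118·log₁₀(0.327) = 0.05728
  −0.182·log₁₀(0.015) = 0.33195
H(P,Q) = 0.8365 dits.

0.8365 dits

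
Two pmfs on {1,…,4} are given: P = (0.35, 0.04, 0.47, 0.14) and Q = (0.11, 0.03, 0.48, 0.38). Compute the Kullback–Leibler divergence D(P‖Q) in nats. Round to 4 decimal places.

0.2669 nats

D(P‖Q) = Σ p·ln(p/q).
  0.35·ln(0.35/0.11) = 0.40511
  0.04·ln(0.04/0.03) = 0.01151
  0.47·ln(0.47/0.48) = -0.00990
  0.14·ln(0.14/0.38) = -0.13979
D(P‖Q) = 0.2669 nats.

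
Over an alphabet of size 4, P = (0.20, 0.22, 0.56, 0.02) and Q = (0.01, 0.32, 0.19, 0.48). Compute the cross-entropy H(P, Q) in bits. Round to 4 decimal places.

3.0533 bits

H(P,Q) = −Σ p·log₂ q.
  −0.20·log₂(0.01) = 1.32877
  −0.22·log₂(0.32) = 0.36165
  −0.56·log₂(0.19) = 1.34172
  −0.02·log₂(0.48) = 0.02118
H(P,Q) = 3.0533 bits.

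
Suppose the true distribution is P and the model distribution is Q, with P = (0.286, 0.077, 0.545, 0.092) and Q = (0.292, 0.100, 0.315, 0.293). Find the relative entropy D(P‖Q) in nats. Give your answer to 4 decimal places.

0.1661 nats

D(P‖Q) = Σ p·ln(p/q).
  0.286·ln(0.286/0.292) = -0.00594
  0.077·ln(0.077/0.100) = -0.02013
  0.545·ln(0.545/0.315) = 0.29878
  0.092·ln(0.092/0.293) = -0.10657
D(P‖Q) = 0.1661 nats.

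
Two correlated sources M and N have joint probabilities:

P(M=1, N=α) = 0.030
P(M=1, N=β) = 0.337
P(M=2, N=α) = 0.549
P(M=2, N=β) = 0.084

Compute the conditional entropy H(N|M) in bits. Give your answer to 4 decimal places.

Marginals: p(M) = (0.3670, 0.6330), p(N) = (0.5790, 0.4210).
H(N|M) = Σ p(M) · H(N|M=·).
  M=1: p=0.3670, H(N|M=1) = 0.4083
  M=2: p=0.6330, H(N|M=2) = 0.5648
Weighted sum = 0.5074 bits.

0.5074 bits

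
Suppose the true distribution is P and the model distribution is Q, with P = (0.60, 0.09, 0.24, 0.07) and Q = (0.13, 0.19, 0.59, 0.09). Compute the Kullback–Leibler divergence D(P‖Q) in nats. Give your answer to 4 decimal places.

D(P‖Q) = Σ p·ln(p/q).
  0.60·ln(0.60/0.13) = 0.91764
  0.09·ln(0.09/0.19) = -0.06725
  0.24·ln(0.24/0.59) = -0.21588
  0.07·ln(0.07/0.09) = -0.01759
D(P‖Q) = 0.6169 nats.

0.6169 nats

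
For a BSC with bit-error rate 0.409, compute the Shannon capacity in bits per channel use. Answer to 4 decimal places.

Binary symmetric channel: C = 1 − h₂(ε) where h₂ is the binary entropy function.
h₂(0.409) = −0.409·log₂0.409 − 0.591·log₂0.591 = 0.9760.
C = 1 − 0.9760 = 0.0240 bits per channel use.

0.0240 bits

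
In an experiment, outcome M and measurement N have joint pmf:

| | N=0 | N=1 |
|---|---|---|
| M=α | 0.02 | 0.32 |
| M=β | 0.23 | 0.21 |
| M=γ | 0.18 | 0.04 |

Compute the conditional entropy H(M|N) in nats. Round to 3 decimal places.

Chain rule: H(M|N) = H(M,N) − H(N).
Marginals: p(M) = (0.3400, 0.4400, 0.2200), p(N) = (0.4300, 0.5700).
H(M,N) = 1.5460 nats; H(N) = 0.6833 nats.
H(M|N) = 1.5460 − 0.6833 = 0.863 nats.

0.863 nats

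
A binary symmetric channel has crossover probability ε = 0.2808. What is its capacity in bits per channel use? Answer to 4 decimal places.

Binary symmetric channel: C = 1 − h₂(ε) where h₂ is the binary entropy function.
h₂(0.2808) = −0.2808·log₂0.2808 − 0.7192·log₂0.7192 = 0.8565.
C = 1 − 0.8565 = 0.1435 bits per channel use.

0.1435 bits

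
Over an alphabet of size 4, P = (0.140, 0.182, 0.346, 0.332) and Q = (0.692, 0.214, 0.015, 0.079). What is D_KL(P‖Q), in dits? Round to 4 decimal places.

D(P‖Q) = Σ p·log₁₀(p/q).
  0.140·log₁₀(0.140/0.692) = -0.09716
  0.182·log₁₀(0.182/0.214) = -0.01280
  0.346·log₁₀(0.346/0.015) = 0.47159
  0.332·log₁₀(0.332/0.079) = 0.20701
D(P‖Q) = 0.5686 dits.

0.5686 dits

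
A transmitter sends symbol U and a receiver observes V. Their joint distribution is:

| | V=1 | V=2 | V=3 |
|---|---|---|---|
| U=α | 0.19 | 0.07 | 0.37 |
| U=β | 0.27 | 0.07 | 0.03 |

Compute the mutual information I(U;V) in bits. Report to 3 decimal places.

0.207 bits

Marginals: p(U) = (0.6300, 0.3700), p(V) = (0.4600, 0.1400, 0.4000).
I(U;V) = Σ p(x,y)·log₂[p(x,y)/(p(x)p(y))].
  (α,1): 0.19·log₂(0.6556) = -0.1157
  (α,2): 0.07·log₂(0.7937) = -0.0233
  (α,3): 0.37·log₂(1.4683) = 0.2050
  (β,1): 0.27·log₂(1.5864) = 0.1797
  (β,2): 0.07·log₂(1.3514) = 0.0304
  (β,3): 0.03·log₂(0.2027) = -0.0691
Sum = 0.207 bits.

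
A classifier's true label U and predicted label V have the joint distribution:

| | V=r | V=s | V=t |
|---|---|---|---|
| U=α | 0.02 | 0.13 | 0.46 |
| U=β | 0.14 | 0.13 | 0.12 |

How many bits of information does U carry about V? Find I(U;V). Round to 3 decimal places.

Marginals: p(U) = (0.6100, 0.3900), p(V) = (0.1600, 0.2600, 0.5800).
I(U;V) = Σ p(x,y)·log₂[p(x,y)/(p(x)p(y))].
  (α,r): 0.02·log₂(0.2049) = -0.0457
  (α,s): 0.13·log₂(0.8197) = -0.0373
  (α,t): 0.46·log₂(1.3002) = 0.1742
  (β,r): 0.14·log₂(2.2436) = 0.1632
  (β,s): 0.13·log₂(1.2821) = 0.0466
  (β,t): 0.12·log₂(0.5305) = -0.1097
Sum = 0.191 bits.

0.191 bits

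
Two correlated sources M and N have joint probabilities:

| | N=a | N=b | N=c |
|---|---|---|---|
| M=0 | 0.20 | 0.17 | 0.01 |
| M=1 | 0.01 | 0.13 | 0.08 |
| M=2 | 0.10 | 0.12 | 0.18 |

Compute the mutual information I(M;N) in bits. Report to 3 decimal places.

Marginals: p(M) = (0.3800, 0.2200, 0.4000), p(N) = (0.3100, 0.4200, 0.2700).
I(M;N) = Σ p(x,y)·log₂[p(x,y)/(p(x)p(y))].
  (0,a): 0.20·log₂(1.6978) = 0.1527
  (0,b): 0.17·log₂(1.0652) = 0.0155
  (0,c): 0.01·log₂(0.0975) = -0.0336
  (1,a): 0.01·log₂(0.1466) = -0.0277
  (1,b): 0.13·log₂(1.4069) = 0.0640
  (1,c): 0.08·log₂(1.3468) = 0.0344
  (2,a): 0.10·log₂(0.8065) = -0.0310
  (2,b): 0.12·log₂(0.7143) = -0.0583
  (2,c): 0.18·log₂(1.6667) = 0.1327
Sum = 0.249 bits.

0.249 bits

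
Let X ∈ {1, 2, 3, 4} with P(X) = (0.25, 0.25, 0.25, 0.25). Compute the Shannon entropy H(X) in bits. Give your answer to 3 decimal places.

2.000 bits

H(X) = −Σ p·log₂ p.
  −(0.25)·log₂(0.25) = 0.5000
  −(0.25)·log₂(0.25) = 0.5000
  −(0.25)·log₂(0.25) = 0.5000
  −(0.25)·log₂(0.25) = 0.5000
Sum: 0.5000 + 0.5000 + 0.5000 + 0.5000 = 2.000 bits.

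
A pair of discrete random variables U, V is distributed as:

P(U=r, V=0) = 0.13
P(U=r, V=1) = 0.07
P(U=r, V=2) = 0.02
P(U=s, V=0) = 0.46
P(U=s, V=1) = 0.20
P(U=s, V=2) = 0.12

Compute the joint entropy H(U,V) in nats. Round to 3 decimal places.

H(U,V) = −Σ p(x,y)·ln p(x,y) over all 6 cells.
  cell (r,0): −0.13·ln0.13 = 0.2652
  cell (r,1): −0.07·ln0.07 = 0.1861
  cell (r,2): −0.02·ln0.02 = 0.0782
  cell (s,0): −0.46·ln0.46 = 0.3572
  cell (s,1): −0.20·ln0.20 = 0.3219
  cell (s,2): −0.12·ln0.12 = 0.2544
Sum = 1.463 nats.

1.463 nats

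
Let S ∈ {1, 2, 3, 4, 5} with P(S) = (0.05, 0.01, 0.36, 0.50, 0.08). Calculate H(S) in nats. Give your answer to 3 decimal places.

1.112 nats

H(S) = −Σ p·ln p.
  −(0.05)·ln(0.05) = 0.1498
  −(0.01)·ln(0.01) = 0.0461
  −(0.36)·ln(0.36) = 0.3678
  −(0.50)·ln(0.50) = 0.3466
  −(0.08)·ln(0.08) = 0.2021
Sum: 0.1498 + 0.0461 + 0.3678 + 0.3466 + 0.2021 = 1.112 nats.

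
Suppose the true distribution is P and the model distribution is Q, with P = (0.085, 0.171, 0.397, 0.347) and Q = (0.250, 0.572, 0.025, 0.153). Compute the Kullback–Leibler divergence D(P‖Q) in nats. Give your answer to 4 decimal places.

D(P‖Q) = Σ p·ln(p/q).
  0.085·ln(0.085/0.250) = -0.09170
  0.171·ln(0.171/0.572) = -0.20648
  0.397·ln(0.397/0.025) = 1.09773
  0.347·ln(0.347/0.153) = 0.28415
D(P‖Q) = 1.0837 nats.

1.0837 nats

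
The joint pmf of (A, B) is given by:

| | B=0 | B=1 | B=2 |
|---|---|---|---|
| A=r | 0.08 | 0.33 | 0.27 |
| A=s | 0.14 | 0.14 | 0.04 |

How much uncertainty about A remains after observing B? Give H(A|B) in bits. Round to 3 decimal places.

Marginals: p(A) = (0.6800, 0.3200), p(B) = (0.2200, 0.4700, 0.3100).
H(A|B) = Σ p(B) · H(A|B=·).
  B=0: p=0.2200, H(A|B=0) = 0.9457
  B=1: p=0.4700, H(A|B=1) = 0.8787
  B=2: p=0.3100, H(A|B=2) = 0.5548
Weighted sum = 0.793 bits.

0.793 bits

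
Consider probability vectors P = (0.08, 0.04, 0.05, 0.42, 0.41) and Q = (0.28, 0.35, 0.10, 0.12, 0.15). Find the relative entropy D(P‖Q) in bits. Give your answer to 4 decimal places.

D(P‖Q) = Σ p·log₂(p/q).
  0.08·log₂(0.08/0.28) = -0.14459
  0.04·log₂(0.04/0.35) = -0.12517
  0.05·log₂(0.05/0.10) = -0.05000
  0.42·log₂(0.42/0.12) = 0.75909
  0.41·log₂(0.41/0.15) = 0.59477
D(P‖Q) = 1.0341 bits.

1.0341 bits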